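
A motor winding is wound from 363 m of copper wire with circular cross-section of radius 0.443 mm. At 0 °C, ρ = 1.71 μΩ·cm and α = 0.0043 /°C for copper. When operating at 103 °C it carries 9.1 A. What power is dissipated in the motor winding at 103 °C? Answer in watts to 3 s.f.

ρ = 1.71 μΩ·cm = 1.71×10^-8 Ω·m
A = πr² = π(4.4300e-04 m)² = 6.165e-07 m²
R₍0₎ = ρL/A = (1.71×10^-8)(363)/(6.165e-07) = 10.07 Ω
R₍103₎ = R₍0₎(1 + αΔT) = 10.07 × (1 + 0.0043×103) = 14.53 Ω
P = I²R = (9.1)² × 14.53 = 1200 W

1200 W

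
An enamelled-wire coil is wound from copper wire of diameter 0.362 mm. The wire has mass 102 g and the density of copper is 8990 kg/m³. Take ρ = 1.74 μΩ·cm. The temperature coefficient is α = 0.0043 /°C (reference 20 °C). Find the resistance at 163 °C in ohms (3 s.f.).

30.1 Ω

ρ = 1.74 μΩ·cm = 1.74×10^-8 Ω·m
A = π(d/2)² = π(1.8100e-04 m)² = 1.0292e-07 m²
L = m/(density·A) = 0.102/(8990×1.0292e-07) = 110.2 m
R = ρL/A = (1.74×10^-8)(110.2)/(1.0292e-07) = 18.64 Ω
R(163 °C) = 18.64 × (1 + 0.0043×143) = 30.1 Ω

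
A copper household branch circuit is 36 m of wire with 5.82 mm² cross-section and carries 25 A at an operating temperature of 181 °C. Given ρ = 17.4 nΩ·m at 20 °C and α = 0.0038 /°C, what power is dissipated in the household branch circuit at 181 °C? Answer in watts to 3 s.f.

ρ = 17.4 nΩ·m = 1.74×10^-8 Ω·m
A = 5.82 mm² = 5.820e-06 m²
R₍20₎ = ρL/A = (1.74×10^-8)(36)/(5.820e-06) = 0.1076 Ω
R₍181₎ = R₍20₎(1 + αΔT) = 0.1076 × (1 + 0.0038×161) = 0.1735 Ω
P = I²R = (25)² × 0.1735 = 108 W

108 W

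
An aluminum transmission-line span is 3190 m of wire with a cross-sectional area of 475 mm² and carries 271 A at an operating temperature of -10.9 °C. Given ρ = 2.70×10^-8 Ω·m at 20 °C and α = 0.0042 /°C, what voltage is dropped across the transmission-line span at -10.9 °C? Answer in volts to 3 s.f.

42.8 V

A = 475 mm² = 4.750e-04 m²
R₍20₎ = ρL/A = (2.70×10^-8)(3190)/(4.750e-04) = 0.1813 Ω
R₍-10.9₎ = R₍20₎(1 + αΔT) = 0.1813 × (1 + 0.0042×-30.9) = 0.1578 Ω
V = IR = 271 × 0.1578 = 42.8 V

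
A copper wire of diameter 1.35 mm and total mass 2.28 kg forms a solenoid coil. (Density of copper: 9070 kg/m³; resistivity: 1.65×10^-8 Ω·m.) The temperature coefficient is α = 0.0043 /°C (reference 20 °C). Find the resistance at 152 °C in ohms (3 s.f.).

3.17 Ω

A = π(d/2)² = π(6.7500e-04 m)² = 1.4314e-06 m²
L = m/(density·A) = 2.28/(9070×1.4314e-06) = 175.6 m
R = ρL/A = (1.65×10^-8)(175.6)/(1.4314e-06) = 2.024 Ω
R(152 °C) = 2.024 × (1 + 0.0043×132) = 3.17 Ω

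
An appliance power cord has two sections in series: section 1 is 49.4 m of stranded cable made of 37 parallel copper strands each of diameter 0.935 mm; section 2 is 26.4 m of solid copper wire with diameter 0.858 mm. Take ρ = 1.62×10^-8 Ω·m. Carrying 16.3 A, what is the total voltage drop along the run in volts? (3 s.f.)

Section 1: A_strand = π(4.6750e-04)² = 6.866e-07 m²; R₁ = ρL/(N·A_s) = (1.62×10^-8)(49.4)/(37×6.866e-07) = 0.0315 Ω
Section 2: A = π(d/2)² = π(4.2900e-04 m)² = 5.782e-07 m²
R₂ = (1.62×10^-8)(26.4)/(5.782e-07) = 0.7397 Ω
R = R₁ + R₂ = 0.7712 Ω
V = IR = 16.3 × 0.7712 = 12.6 V

12.6 V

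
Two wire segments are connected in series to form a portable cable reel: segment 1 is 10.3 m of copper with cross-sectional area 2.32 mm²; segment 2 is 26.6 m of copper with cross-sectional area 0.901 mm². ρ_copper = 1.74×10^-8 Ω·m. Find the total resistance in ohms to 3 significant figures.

Segment 1: A = 2.32 mm² = 2.320e-06 m²
R₁ = ρL/A = (1.74×10^-8)(10.3)/(2.320e-06) = 0.07725 Ω
Segment 2: A = 0.901 mm² = 9.010e-07 m²
R₂ = (1.74×10^-8)(26.6)/(9.010e-07) = 0.5137 Ω
R = R₁ + R₂ = 0.591 Ω

0.591 Ω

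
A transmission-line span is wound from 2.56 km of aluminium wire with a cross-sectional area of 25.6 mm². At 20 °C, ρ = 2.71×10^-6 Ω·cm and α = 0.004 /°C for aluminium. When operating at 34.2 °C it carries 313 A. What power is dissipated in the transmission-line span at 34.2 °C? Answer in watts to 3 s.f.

2.81×10^5 W

ρ = 2.71×10^-6 Ω·cm = 2.71×10^-8 Ω·m
A = 25.6 mm² = 2.560e-05 m²
R₍20₎ = ρL/A = (2.71×10^-8)(2560)/(2.560e-05) = 2.71 Ω
R₍34.2₎ = R₍20₎(1 + αΔT) = 2.71 × (1 + 0.004×14.2) = 2.864 Ω
P = I²R = (313)² × 2.864 = 2.81×10^5 W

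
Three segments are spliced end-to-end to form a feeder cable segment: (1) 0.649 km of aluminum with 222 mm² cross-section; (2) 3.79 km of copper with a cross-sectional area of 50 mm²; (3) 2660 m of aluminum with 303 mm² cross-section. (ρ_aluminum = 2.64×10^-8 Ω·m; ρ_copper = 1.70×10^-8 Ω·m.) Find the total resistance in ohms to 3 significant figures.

Seg 1: A = 222 mm² = 2.220e-04 m²
R_1 = (2.64×10^-8)(649)/(2.220e-04) = 0.07718 Ω
Seg 2: A = 50 mm² = 5.000e-05 m²
R_2 = (1.70×10^-8)(3790)/(5.000e-05) = 1.289 Ω
Seg 3: A = 303 mm² = 3.030e-04 m²
R_3 = (2.64×10^-8)(2660)/(3.030e-04) = 0.2318 Ω
R_total = R_1 + R_2 + R_3 = 1.60 Ω

1.60 Ω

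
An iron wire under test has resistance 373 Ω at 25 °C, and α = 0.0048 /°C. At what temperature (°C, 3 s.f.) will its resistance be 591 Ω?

R = R₀(1 + α(T − T₀)) ⇒ T = T₀ + (R/R₀ − 1)/α
T = 25 + (591/373 − 1)/0.0048 = 25 + (0.5845)/0.0048 = 147 °C

147 °C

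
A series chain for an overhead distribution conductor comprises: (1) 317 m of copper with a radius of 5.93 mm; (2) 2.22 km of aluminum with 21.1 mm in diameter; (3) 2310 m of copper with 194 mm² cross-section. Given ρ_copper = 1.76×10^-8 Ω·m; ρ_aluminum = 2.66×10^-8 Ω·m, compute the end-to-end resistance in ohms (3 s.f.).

Seg 1: A = πr² = π(5.9300e-03 m)² = 1.105e-04 m²
R_1 = (1.76×10^-8)(317)/(1.105e-04) = 0.0505 Ω
Seg 2: A = π(d/2)² = π(1.0550e-02 m)² = 3.497e-04 m²
R_2 = (2.66×10^-8)(2220)/(3.497e-04) = 0.1689 Ω
Seg 3: A = 194 mm² = 1.940e-04 m²
R_3 = (1.76×10^-8)(2310)/(1.940e-04) = 0.2096 Ω
R_total = R_1 + R_2 + R_3 = 0.429 Ω

0.429 Ω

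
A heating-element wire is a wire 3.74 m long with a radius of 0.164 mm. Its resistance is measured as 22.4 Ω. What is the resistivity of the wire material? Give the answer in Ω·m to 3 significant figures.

5.06×10^-7 Ω·m

A = πr² = π(1.6400e-04 m)² = 8.450e-08 m²
ρ = RA/L = (22.4)(8.450e-08)/(3.74) = 5.06×10^-7 Ω·m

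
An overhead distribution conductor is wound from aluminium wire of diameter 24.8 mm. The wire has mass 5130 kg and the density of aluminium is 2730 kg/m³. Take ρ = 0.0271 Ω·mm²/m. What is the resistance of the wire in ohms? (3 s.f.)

0.218 Ω

ρ = 0.0271 Ω·mm²/m = 2.71×10^-8 Ω·m
A = π(d/2)² = π(1.2400e-02 m)² = 4.8305e-04 m²
L = m/(density·A) = 5130/(2730×4.8305e-04) = 3890 m
R = ρL/A = (2.71×10^-8)(3890)/(4.8305e-04) = 0.218 Ω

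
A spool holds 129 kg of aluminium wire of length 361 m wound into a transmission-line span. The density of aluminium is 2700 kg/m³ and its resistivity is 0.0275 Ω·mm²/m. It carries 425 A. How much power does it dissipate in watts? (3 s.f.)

13500 W

ρ = 0.0275 Ω·mm²/m = 2.75×10^-8 Ω·m
A = m/(density·L) = 129/(2700×361) = 1.3235e-04 m²
R = ρL/A = (2.75×10^-8)(361)/(1.3235e-04) = 0.07501 Ω
P = I²R = (425)² × 0.07501 = 13500 W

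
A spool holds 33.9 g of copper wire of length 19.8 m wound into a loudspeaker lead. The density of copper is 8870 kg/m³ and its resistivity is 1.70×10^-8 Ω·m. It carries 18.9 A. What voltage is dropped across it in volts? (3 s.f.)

33.0 V

A = m/(density·L) = 0.0339/(8870×19.8) = 1.9302e-07 m²
R = ρL/A = (1.70×10^-8)(19.8)/(1.9302e-07) = 1.744 Ω
V = IR = 18.9 × 1.744 = 33.0 V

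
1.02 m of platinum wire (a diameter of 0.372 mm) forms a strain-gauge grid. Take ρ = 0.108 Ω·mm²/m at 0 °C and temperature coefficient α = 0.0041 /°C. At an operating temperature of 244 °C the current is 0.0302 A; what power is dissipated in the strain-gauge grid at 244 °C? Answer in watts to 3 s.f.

ρ = 0.108 Ω·mm²/m = 1.08×10^-7 Ω·m
A = π(d/2)² = π(1.8600e-04 m)² = 1.087e-07 m²
R₍0₎ = ρL/A = (1.08×10^-7)(1.02)/(1.087e-07) = 1.014 Ω
R₍244₎ = R₍0₎(1 + αΔT) = 1.014 × (1 + 0.0041×244) = 2.028 Ω
P = I²R = (0.0302)² × 2.028 = 0.00185 W

0.00185 W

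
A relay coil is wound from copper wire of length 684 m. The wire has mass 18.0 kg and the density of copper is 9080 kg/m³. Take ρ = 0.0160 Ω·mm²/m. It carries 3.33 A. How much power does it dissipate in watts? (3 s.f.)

ρ = 0.0160 Ω·mm²/m = 1.60×10^-8 Ω·m
A = m/(density·L) = 18/(9080×684) = 2.8982e-06 m²
R = ρL/A = (1.60×10^-8)(684)/(2.8982e-06) = 3.776 Ω
P = I²R = (3.33)² × 3.776 = 41.9 W

41.9 W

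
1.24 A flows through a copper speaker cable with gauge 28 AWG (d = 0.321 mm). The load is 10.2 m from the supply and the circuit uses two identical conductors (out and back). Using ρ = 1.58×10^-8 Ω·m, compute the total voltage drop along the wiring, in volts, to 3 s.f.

A = π(0.321/2 mm)² = π(1.6050e-04 m)² = 8.093e-08 m²
Total conductor length (both ways) L = 2 × 10.2 = 20.4 m
R = ρL/A = (1.58×10^-8)(20.4)/(8.093e-08) = 3.983 Ω
V = IR = 1.24 × 3.983 = 4.94 V

4.94 V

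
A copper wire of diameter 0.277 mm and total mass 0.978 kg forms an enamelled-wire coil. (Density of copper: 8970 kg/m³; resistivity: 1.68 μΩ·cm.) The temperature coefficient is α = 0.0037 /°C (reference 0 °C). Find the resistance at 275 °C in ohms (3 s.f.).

ρ = 1.68 μΩ·cm = 1.68×10^-8 Ω·m
A = π(d/2)² = π(1.3850e-04 m)² = 6.0263e-08 m²
L = m/(density·A) = 0.978/(8970×6.0263e-08) = 1809 m
R = ρL/A = (1.68×10^-8)(1809)/(6.0263e-08) = 504.4 Ω
R(275 °C) = 504.4 × (1 + 0.0037×275) = 1020 Ω

1020 Ω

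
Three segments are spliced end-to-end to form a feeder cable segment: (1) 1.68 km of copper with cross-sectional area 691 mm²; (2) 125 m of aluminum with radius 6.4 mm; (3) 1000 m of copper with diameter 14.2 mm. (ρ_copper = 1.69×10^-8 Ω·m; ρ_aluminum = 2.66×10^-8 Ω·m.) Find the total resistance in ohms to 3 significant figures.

Seg 1: A = 691 mm² = 6.910e-04 m²
R_1 = (1.69×10^-8)(1680)/(6.910e-04) = 0.04109 Ω
Seg 2: A = πr² = π(6.4000e-03 m)² = 1.287e-04 m²
R_2 = (2.66×10^-8)(125)/(1.287e-04) = 0.02584 Ω
Seg 3: A = π(d/2)² = π(7.1000e-03 m)² = 1.584e-04 m²
R_3 = (1.69×10^-8)(1000)/(1.584e-04) = 0.1067 Ω
R_total = R_1 + R_2 + R_3 = 0.174 Ω

0.174 Ω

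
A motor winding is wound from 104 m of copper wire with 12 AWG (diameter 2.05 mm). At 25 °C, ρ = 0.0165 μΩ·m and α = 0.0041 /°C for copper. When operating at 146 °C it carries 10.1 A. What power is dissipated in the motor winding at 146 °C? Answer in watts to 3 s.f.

ρ = 0.0165 μΩ·m = 1.65×10^-8 Ω·m
A = π(2.05/2 mm)² = π(1.0250e-03 m)² = 3.301e-06 m²
R₍25₎ = ρL/A = (1.65×10^-8)(104)/(3.301e-06) = 0.5199 Ω
R₍146₎ = R₍25₎(1 + αΔT) = 0.5199 × (1 + 0.0041×121) = 0.7778 Ω
P = I²R = (10.1)² × 0.7778 = 79.3 W

79.3 W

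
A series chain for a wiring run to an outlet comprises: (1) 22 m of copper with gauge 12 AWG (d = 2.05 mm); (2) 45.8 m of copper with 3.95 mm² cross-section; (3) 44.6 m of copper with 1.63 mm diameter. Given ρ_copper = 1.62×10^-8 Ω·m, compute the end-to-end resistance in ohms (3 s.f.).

0.642 Ω

Seg 1: A = π(2.05/2 mm)² = π(1.0250e-03 m)² = 3.301e-06 m²
R_1 = (1.62×10^-8)(22)/(3.301e-06) = 0.108 Ω
Seg 2: A = 3.95 mm² = 3.950e-06 m²
R_2 = (1.62×10^-8)(45.8)/(3.950e-06) = 0.1878 Ω
Seg 3: A = π(d/2)² = π(8.1500e-04 m)² = 2.087e-06 m²
R_3 = (1.62×10^-8)(44.6)/(2.087e-06) = 0.3462 Ω
R_total = R_1 + R_2 + R_3 = 0.642 Ω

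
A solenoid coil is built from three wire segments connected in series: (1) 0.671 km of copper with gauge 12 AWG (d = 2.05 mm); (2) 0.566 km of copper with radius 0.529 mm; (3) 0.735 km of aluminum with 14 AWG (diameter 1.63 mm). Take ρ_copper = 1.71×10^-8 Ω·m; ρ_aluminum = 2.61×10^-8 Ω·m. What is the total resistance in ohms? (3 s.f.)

Seg 1: A = π(2.05/2 mm)² = π(1.0250e-03 m)² = 3.301e-06 m²
R_1 = (1.71×10^-8)(671)/(3.301e-06) = 3.476 Ω
Seg 2: A = πr² = π(5.2900e-04 m)² = 8.791e-07 m²
R_2 = (1.71×10^-8)(566)/(8.791e-07) = 11.01 Ω
Seg 3: A = π(1.63/2 mm)² = π(8.1500e-04 m)² = 2.087e-06 m²
R_3 = (2.61×10^-8)(735)/(2.087e-06) = 9.193 Ω
R_total = R_1 + R_2 + R_3 = 23.7 Ω

23.7 Ω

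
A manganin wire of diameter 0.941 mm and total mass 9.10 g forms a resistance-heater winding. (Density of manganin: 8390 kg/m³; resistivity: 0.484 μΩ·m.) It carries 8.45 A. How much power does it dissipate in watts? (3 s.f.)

77.5 W

ρ = 0.484 μΩ·m = 4.84×10^-7 Ω·m
A = π(d/2)² = π(4.7050e-04 m)² = 6.9546e-07 m²
L = m/(density·A) = 0.0091/(8390×6.9546e-07) = 1.56 m
R = ρL/A = (4.84×10^-7)(1.56)/(6.9546e-07) = 1.085 Ω
P = I²R = (8.45)² × 1.085 = 77.5 W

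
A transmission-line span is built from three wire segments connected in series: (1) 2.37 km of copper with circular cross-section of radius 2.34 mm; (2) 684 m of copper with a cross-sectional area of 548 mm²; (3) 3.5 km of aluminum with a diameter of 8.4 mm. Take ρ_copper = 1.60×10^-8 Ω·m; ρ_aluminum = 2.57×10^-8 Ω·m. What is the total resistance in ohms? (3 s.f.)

3.85 Ω

Seg 1: A = πr² = π(2.3400e-03 m)² = 1.720e-05 m²
R_1 = (1.60×10^-8)(2370)/(1.720e-05) = 2.204 Ω
Seg 2: A = 548 mm² = 5.480e-04 m²
R_2 = (1.60×10^-8)(684)/(5.480e-04) = 0.01997 Ω
Seg 3: A = π(d/2)² = π(4.2000e-03 m)² = 5.542e-05 m²
R_3 = (2.57×10^-8)(3500)/(5.542e-05) = 1.623 Ω
R_total = R_1 + R_2 + R_3 = 3.85 Ω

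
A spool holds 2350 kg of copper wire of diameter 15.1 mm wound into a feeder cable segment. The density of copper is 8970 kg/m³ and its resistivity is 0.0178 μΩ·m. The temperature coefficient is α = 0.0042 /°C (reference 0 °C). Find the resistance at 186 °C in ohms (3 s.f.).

0.259 Ω

ρ = 0.0178 μΩ·m = 1.78×10^-8 Ω·m
A = π(d/2)² = π(7.5500e-03 m)² = 1.7908e-04 m²
L = m/(density·A) = 2350/(8970×1.7908e-04) = 1463 m
R = ρL/A = (1.78×10^-8)(1463)/(1.7908e-04) = 0.1454 Ω
R(186 °C) = 0.1454 × (1 + 0.0042×186) = 0.259 Ω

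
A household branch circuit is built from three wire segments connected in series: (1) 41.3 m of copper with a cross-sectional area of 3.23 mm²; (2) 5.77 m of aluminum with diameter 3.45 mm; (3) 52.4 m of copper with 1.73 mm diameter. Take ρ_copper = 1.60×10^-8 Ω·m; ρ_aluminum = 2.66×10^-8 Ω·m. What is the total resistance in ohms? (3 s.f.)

Seg 1: A = 3.23 mm² = 3.230e-06 m²
R_1 = (1.60×10^-8)(41.3)/(3.230e-06) = 0.2046 Ω
Seg 2: A = π(d/2)² = π(1.7250e-03 m)² = 9.348e-06 m²
R_2 = (2.66×10^-8)(5.77)/(9.348e-06) = 0.01642 Ω
Seg 3: A = π(d/2)² = π(8.6500e-04 m)² = 2.351e-06 m²
R_3 = (1.60×10^-8)(52.4)/(2.351e-06) = 0.3567 Ω
R_total = R_1 + R_2 + R_3 = 0.578 Ω

0.578 Ω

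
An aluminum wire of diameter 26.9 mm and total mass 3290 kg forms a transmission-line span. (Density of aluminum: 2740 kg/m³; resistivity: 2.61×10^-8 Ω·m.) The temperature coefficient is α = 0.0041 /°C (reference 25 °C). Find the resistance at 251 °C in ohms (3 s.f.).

0.187 Ω

A = π(d/2)² = π(1.3450e-02 m)² = 5.6832e-04 m²
L = m/(density·A) = 3290/(2740×5.6832e-04) = 2113 m
R = ρL/A = (2.61×10^-8)(2113)/(5.6832e-04) = 0.09703 Ω
R(251 °C) = 0.09703 × (1 + 0.0041×226) = 0.187 Ω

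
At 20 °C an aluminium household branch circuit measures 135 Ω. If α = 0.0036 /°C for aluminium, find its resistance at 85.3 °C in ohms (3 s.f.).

167 Ω

ΔT = 85.3 − 20 = 65.3 °C
R = R₀(1 + αΔT) = 135 × (1 + 0.0036×65.3) = 135 × 1.235 = 167 Ω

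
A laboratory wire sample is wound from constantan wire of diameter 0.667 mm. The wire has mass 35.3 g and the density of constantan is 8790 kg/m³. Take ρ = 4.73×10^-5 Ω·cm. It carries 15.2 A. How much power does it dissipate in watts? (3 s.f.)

3590 W

ρ = 4.73×10^-5 Ω·cm = 4.73×10^-7 Ω·m
A = π(d/2)² = π(3.3350e-04 m)² = 3.4942e-07 m²
L = m/(density·A) = 0.0353/(8790×3.4942e-07) = 11.49 m
R = ρL/A = (4.73×10^-7)(11.49)/(3.4942e-07) = 15.56 Ω
P = I²R = (15.2)² × 15.56 = 3590 W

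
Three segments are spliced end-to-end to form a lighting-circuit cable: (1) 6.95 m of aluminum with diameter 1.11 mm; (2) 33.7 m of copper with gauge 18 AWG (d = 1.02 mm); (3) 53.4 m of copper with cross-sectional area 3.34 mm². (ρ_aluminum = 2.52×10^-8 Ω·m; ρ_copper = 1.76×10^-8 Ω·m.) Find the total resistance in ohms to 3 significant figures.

1.19 Ω

Seg 1: A = π(d/2)² = π(5.5500e-04 m)² = 9.677e-07 m²
R_1 = (2.52×10^-8)(6.95)/(9.677e-07) = 0.181 Ω
Seg 2: A = π(1.02/2 mm)² = π(5.1000e-04 m)² = 8.171e-07 m²
R_2 = (1.76×10^-8)(33.7)/(8.171e-07) = 0.7259 Ω
Seg 3: A = 3.34 mm² = 3.340e-06 m²
R_3 = (1.76×10^-8)(53.4)/(3.340e-06) = 0.2814 Ω
R_total = R_1 + R_2 + R_3 = 1.19 Ω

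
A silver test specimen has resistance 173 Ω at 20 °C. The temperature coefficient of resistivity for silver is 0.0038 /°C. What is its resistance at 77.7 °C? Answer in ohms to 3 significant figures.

211 Ω

ΔT = 77.7 − 20 = 57.7 °C
R = R₀(1 + αΔT) = 173 × (1 + 0.0038×57.7) = 173 × 1.219 = 211 Ω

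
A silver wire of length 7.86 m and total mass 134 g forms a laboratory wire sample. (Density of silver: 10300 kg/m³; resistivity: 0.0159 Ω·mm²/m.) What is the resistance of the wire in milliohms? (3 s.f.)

75.5 mΩ

ρ = 0.0159 Ω·mm²/m = 1.59×10^-8 Ω·m
A = m/(density·L) = 0.134/(10300×7.86) = 1.6552e-06 m²
R = ρL/A = (1.59×10^-8)(7.86)/(1.6552e-06) = 75.5 mΩ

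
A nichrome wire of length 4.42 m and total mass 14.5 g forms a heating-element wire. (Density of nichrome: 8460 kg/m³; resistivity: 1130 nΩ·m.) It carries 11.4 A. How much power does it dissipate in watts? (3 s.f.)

ρ = 1130 nΩ·m = 1.13×10^-6 Ω·m
A = m/(density·L) = 0.0145/(8460×4.42) = 3.8777e-07 m²
R = ρL/A = (1.13×10^-6)(4.42)/(3.8777e-07) = 12.88 Ω
P = I²R = (11.4)² × 12.88 = 1670 W

1670 W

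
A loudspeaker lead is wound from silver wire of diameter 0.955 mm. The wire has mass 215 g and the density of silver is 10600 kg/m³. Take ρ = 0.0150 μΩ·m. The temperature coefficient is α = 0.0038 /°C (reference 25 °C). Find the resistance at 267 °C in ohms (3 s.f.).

ρ = 0.0150 μΩ·m = 1.50×10^-8 Ω·m
A = π(d/2)² = π(4.7750e-04 m)² = 7.1630e-07 m²
L = m/(density·A) = 0.215/(10600×7.1630e-07) = 28.32 m
R = ρL/A = (1.50×10^-8)(28.32)/(7.1630e-07) = 0.593 Ω
R(267 °C) = 0.593 × (1 + 0.0038×242) = 1.14 Ω

1.14 Ω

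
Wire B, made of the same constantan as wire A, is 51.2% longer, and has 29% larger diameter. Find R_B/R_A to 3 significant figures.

R ∝ L/d², so R_B/R_A = (1 + 51.2/100) × (1 + 29/100)⁻²
= 1.512 × 0.6009 = 0.909

0.909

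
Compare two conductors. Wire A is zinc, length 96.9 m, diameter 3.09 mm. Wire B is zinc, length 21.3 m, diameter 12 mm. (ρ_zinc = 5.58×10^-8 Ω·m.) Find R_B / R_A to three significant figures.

R ∝ ρL/d², so R_B/R_A = (L_B/L_A) × (d_A/d_B)²
= (21.3/96.9) × (3.09/12)² = 0.0146

0.0146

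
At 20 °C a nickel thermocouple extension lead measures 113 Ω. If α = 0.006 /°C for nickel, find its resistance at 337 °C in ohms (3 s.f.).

328 Ω

ΔT = 337 − 20 = 317 °C
R = R₀(1 + αΔT) = 113 × (1 + 0.006×317) = 113 × 2.902 = 328 Ω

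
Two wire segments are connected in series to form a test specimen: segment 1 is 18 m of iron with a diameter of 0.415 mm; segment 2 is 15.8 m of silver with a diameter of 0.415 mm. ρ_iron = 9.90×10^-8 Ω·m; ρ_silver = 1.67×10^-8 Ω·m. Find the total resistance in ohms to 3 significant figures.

15.1 Ω

Segment 1: A = π(d/2)² = π(2.0750e-04 m)² = 1.353e-07 m²
R₁ = ρL/A = (9.90×10^-8)(18)/(1.353e-07) = 13.17 Ω
R₂ = (1.67×10^-8)(15.8)/(1.353e-07) = 1.951 Ω
R = R₁ + R₂ = 15.1 Ω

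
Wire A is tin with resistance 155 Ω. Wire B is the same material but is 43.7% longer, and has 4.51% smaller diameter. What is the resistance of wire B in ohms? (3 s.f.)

R ∝ L/d², so R_B/R_A = (1 + 43.7/100) × (1 − 4.51/100)⁻²
= 1.437 × 1.097 = 1.576
R_B = 1.576 × 155 = 244 Ω

244 Ω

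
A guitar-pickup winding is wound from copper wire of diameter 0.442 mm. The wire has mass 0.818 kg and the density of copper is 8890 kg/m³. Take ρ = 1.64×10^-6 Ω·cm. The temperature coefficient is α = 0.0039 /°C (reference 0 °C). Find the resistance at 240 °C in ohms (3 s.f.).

ρ = 1.64×10^-6 Ω·cm = 1.64×10^-8 Ω·m
A = π(d/2)² = π(2.2100e-04 m)² = 1.5344e-07 m²
L = m/(density·A) = 0.818/(8890×1.5344e-07) = 599.7 m
R = ρL/A = (1.64×10^-8)(599.7)/(1.5344e-07) = 64.1 Ω
R(240 °C) = 64.1 × (1 + 0.0039×240) = 124 Ω

124 Ω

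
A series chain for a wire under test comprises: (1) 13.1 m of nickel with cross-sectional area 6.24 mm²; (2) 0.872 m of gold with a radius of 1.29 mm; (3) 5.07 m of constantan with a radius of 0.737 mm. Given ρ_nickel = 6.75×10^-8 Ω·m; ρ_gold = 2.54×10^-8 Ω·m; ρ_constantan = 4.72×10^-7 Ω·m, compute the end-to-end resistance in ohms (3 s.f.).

Seg 1: A = 6.24 mm² = 6.240e-06 m²
R_1 = (6.75×10^-8)(13.1)/(6.240e-06) = 0.1417 Ω
Seg 2: A = πr² = π(1.2900e-03 m)² = 5.228e-06 m²
R_2 = (2.54×10^-8)(0.872)/(5.228e-06) = 0.004237 Ω
Seg 3: A = πr² = π(7.3700e-04 m)² = 1.706e-06 m²
R_3 = (4.72×10^-7)(5.07)/(1.706e-06) = 1.402 Ω
R_total = R_1 + R_2 + R_3 = 1.55 Ω

1.55 Ω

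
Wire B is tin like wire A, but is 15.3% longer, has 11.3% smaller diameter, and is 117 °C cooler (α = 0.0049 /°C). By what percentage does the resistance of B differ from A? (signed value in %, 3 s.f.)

R ∝ ρL/d² with ρ ∝ (1+αΔT), so R_B/R_A = (1 + 15.3/100) × (1 − 11.3/100)⁻² × (1 − 0.0049×117)
= 1.153 × 1.271 × 0.4267 = 0.6253
(R_B − R_A)/R_A = 0.6253 − 1 = -37.5%

-37.5%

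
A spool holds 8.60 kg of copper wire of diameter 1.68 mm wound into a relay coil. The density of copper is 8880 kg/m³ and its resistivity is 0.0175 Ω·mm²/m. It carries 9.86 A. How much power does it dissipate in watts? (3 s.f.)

335 W

ρ = 0.0175 Ω·mm²/m = 1.75×10^-8 Ω·m
A = π(d/2)² = π(8.4000e-04 m)² = 2.2167e-06 m²
L = m/(density·A) = 8.6/(8880×2.2167e-06) = 436.9 m
R = ρL/A = (1.75×10^-8)(436.9)/(2.2167e-06) = 3.449 Ω
P = I²R = (9.86)² × 3.449 = 335 W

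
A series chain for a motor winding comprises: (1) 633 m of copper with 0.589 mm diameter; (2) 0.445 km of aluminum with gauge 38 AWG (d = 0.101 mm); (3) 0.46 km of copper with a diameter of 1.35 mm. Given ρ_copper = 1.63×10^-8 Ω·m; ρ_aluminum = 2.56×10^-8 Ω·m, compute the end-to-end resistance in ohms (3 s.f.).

Seg 1: A = π(d/2)² = π(2.9450e-04 m)² = 2.725e-07 m²
R_1 = (1.63×10^-8)(633)/(2.725e-07) = 37.87 Ω
Seg 2: A = π(0.101/2 mm)² = π(5.0500e-05 m)² = 8.012e-09 m²
R_2 = (2.56×10^-8)(445)/(8.012e-09) = 1422 Ω
Seg 3: A = π(d/2)² = π(6.7500e-04 m)² = 1.431e-06 m²
R_3 = (1.63×10^-8)(460)/(1.431e-06) = 5.238 Ω
R_total = R_1 + R_2 + R_3 = 1470 Ω

1470 Ω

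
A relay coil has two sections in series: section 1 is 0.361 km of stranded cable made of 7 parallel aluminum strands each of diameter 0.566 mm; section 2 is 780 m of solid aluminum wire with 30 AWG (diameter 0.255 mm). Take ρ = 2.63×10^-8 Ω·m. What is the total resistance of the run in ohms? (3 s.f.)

Section 1: A_strand = π(2.8300e-04)² = 2.516e-07 m²; R₁ = ρL/(N·A_s) = (2.63×10^-8)(361)/(7×2.516e-07) = 5.391 Ω
Section 2: A = π(0.255/2 mm)² = π(1.2750e-04 m)² = 5.107e-08 m²
R₂ = (2.63×10^-8)(780)/(5.107e-08) = 401.7 Ω
R = R₁ + R₂ = 407 Ω

407 Ω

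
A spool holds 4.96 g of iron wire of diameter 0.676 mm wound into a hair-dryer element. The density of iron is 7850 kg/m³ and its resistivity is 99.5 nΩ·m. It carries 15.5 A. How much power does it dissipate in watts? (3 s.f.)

117 W

ρ = 99.5 nΩ·m = 9.95×10^-8 Ω·m
A = π(d/2)² = π(3.3800e-04 m)² = 3.5891e-07 m²
L = m/(density·A) = 0.00496/(7850×3.5891e-07) = 1.76 m
R = ρL/A = (9.95×10^-8)(1.76)/(3.5891e-07) = 0.4881 Ω
P = I²R = (15.5)² × 0.4881 = 117 W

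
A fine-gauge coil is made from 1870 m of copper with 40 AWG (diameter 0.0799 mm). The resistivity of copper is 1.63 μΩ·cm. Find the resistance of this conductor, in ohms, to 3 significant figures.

6080 Ω

ρ = 1.63 μΩ·cm = 1.63×10^-8 Ω·m
A = π(0.0799/2 mm)² = π(3.9950e-05 m)² = 5.014e-09 m²
R = ρL/A = (1.63×10^-8)(1870 m)/(5.014e-09 m²) = 6080 Ω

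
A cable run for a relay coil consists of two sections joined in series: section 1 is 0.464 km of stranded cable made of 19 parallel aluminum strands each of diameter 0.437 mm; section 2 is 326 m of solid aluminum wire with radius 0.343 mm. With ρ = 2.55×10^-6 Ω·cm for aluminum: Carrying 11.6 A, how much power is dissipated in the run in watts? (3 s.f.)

3590 W

ρ = 2.55×10^-6 Ω·cm = 2.55×10^-8 Ω·m
Section 1: A_strand = π(2.1850e-04)² = 1.500e-07 m²; R₁ = ρL/(N·A_s) = (2.55×10^-8)(464)/(19×1.500e-07) = 4.152 Ω
Section 2: A = πr² = π(3.4300e-04 m)² = 3.696e-07 m²
R₂ = (2.55×10^-8)(326)/(3.696e-07) = 22.49 Ω
R = R₁ + R₂ = 26.64 Ω
P = I²R = (11.6)² × 26.64 = 3590 W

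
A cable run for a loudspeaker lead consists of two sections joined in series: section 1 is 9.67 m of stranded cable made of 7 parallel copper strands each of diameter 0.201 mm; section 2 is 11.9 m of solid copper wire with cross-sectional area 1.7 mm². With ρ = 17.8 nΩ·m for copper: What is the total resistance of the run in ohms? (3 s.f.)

ρ = 17.8 nΩ·m = 1.78×10^-8 Ω·m
Section 1: A_strand = π(1.0050e-04)² = 3.173e-08 m²; R₁ = ρL/(N·A_s) = (1.78×10^-8)(9.67)/(7×3.173e-08) = 0.7749 Ω
Section 2: A = 1.7 mm² = 1.700e-06 m²
R₂ = (1.78×10^-8)(11.9)/(1.700e-06) = 0.1246 Ω
R = R₁ + R₂ = 0.900 Ω

0.900 Ω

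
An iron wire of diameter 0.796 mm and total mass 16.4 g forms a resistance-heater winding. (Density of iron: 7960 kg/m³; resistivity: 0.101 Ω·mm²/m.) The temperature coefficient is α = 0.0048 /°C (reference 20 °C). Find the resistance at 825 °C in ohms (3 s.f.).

ρ = 0.101 Ω·mm²/m = 1.01×10^-7 Ω·m
A = π(d/2)² = π(3.9800e-04 m)² = 4.9764e-07 m²
L = m/(density·A) = 0.0164/(7960×4.9764e-07) = 4.14 m
R = ρL/A = (1.01×10^-7)(4.14)/(4.9764e-07) = 0.8403 Ω
R(825 °C) = 0.8403 × (1 + 0.0048×805) = 4.09 Ω

4.09 Ω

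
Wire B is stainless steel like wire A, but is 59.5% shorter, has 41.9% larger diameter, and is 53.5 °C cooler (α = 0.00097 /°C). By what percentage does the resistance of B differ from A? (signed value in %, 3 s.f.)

R ∝ ρL/d² with ρ ∝ (1+αΔT), so R_B/R_A = (1 − 59.5/100) × (1 + 41.9/100)⁻² × (1 − 0.00097×53.5)
= 0.405 × 0.4966 × 0.9481 = 0.1907
(R_B − R_A)/R_A = 0.1907 − 1 = -80.9%

-80.9%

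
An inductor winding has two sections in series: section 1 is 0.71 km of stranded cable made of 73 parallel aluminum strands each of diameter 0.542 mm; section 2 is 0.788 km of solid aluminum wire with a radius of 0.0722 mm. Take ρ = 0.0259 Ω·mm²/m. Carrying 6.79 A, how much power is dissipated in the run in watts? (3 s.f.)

57500 W

ρ = 0.0259 Ω·mm²/m = 2.59×10^-8 Ω·m
Section 1: A_strand = π(2.7100e-04)² = 2.307e-07 m²; R₁ = ρL/(N·A_s) = (2.59×10^-8)(710)/(73×2.307e-07) = 1.092 Ω
Section 2: A = πr² = π(7.2200e-05 m)² = 1.638e-08 m²
R₂ = (2.59×10^-8)(788)/(1.638e-08) = 1246 Ω
R = R₁ + R₂ = 1247 Ω
P = I²R = (6.79)² × 1247 = 57500 W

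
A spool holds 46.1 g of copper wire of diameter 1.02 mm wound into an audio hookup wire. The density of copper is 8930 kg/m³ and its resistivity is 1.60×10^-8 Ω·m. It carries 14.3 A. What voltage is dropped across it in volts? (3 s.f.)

A = π(d/2)² = π(5.1000e-04 m)² = 8.1713e-07 m²
L = m/(density·A) = 0.0461/(8930×8.1713e-07) = 6.318 m
R = ρL/A = (1.60×10^-8)(6.318)/(8.1713e-07) = 0.1237 Ω
V = IR = 14.3 × 0.1237 = 1.77 V

1.77 V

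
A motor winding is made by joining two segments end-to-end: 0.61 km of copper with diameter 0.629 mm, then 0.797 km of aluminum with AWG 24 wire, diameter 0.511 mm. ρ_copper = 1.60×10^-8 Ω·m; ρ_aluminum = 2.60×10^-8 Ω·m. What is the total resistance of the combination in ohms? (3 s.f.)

132 Ω

Segment 1: A = π(d/2)² = π(3.1450e-04 m)² = 3.107e-07 m²
R₁ = ρL/A = (1.60×10^-8)(610)/(3.107e-07) = 31.41 Ω
Segment 2: A = π(0.511/2 mm)² = π(2.5550e-04 m)² = 2.051e-07 m²
R₂ = (2.60×10^-8)(797)/(2.051e-07) = 101 Ω
R = R₁ + R₂ = 132 Ω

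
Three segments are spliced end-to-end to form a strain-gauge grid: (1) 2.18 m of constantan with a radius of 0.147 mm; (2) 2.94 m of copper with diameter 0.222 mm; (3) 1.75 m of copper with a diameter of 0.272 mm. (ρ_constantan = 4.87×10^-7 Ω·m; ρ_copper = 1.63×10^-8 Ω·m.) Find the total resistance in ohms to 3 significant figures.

Seg 1: A = πr² = π(1.4700e-04 m)² = 6.789e-08 m²
R_1 = (4.87×10^-7)(2.18)/(6.789e-08) = 15.64 Ω
Seg 2: A = π(d/2)² = π(1.1100e-04 m)² = 3.871e-08 m²
R_2 = (1.63×10^-8)(2.94)/(3.871e-08) = 1.238 Ω
Seg 3: A = π(d/2)² = π(1.3600e-04 m)² = 5.811e-08 m²
R_3 = (1.63×10^-8)(1.75)/(5.811e-08) = 0.4909 Ω
R_total = R_1 + R_2 + R_3 = 17.4 Ω

17.4 Ω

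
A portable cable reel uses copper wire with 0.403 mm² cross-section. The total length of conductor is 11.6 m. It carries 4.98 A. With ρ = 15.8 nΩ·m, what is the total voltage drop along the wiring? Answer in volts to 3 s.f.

2.26 V

ρ = 15.8 nΩ·m = 1.58×10^-8 Ω·m
A = 0.403 mm² = 4.030e-07 m²
R = ρL/A = (1.58×10^-8)(11.6)/(4.030e-07) = 0.4548 Ω
V = IR = 4.98 × 0.4548 = 2.26 V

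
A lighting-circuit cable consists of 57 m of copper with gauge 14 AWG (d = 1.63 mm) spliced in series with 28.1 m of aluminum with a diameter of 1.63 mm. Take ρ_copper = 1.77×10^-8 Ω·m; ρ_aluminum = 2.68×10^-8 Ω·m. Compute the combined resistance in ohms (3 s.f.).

0.844 Ω

Segment 1: A = π(1.63/2 mm)² = π(8.1500e-04 m)² = 2.087e-06 m²
R₁ = ρL/A = (1.77×10^-8)(57)/(2.087e-06) = 0.4835 Ω
Segment 2: A = π(d/2)² = π(8.1500e-04 m)² = 2.087e-06 m²
R₂ = (2.68×10^-8)(28.1)/(2.087e-06) = 0.3609 Ω
R = R₁ + R₂ = 0.844 Ω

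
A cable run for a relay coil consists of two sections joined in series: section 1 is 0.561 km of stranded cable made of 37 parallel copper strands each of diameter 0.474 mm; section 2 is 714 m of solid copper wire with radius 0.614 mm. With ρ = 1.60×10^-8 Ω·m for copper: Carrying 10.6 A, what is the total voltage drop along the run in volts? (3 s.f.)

117 V

Section 1: A_strand = π(2.3700e-04)² = 1.765e-07 m²; R₁ = ρL/(N·A_s) = (1.60×10^-8)(561)/(37×1.765e-07) = 1.375 Ω
Section 2: A = πr² = π(6.1400e-04 m)² = 1.184e-06 m²
R₂ = (1.60×10^-8)(714)/(1.184e-06) = 9.646 Ω
R = R₁ + R₂ = 11.02 Ω
V = IR = 10.6 × 11.02 = 117 V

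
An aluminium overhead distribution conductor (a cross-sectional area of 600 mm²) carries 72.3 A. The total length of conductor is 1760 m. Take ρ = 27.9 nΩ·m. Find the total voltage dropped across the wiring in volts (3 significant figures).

5.92 V

ρ = 27.9 nΩ·m = 2.79×10^-8 Ω·m
A = 600 mm² = 6.000e-04 m²
R = ρL/A = (2.79×10^-8)(1760)/(6.000e-04) = 0.08184 Ω
V = IR = 72.3 × 0.08184 = 5.92 V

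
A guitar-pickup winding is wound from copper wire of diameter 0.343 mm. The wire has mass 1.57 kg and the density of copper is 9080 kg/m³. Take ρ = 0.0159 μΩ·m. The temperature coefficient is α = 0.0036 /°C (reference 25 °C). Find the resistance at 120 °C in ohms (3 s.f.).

ρ = 0.0159 μΩ·m = 1.59×10^-8 Ω·m
A = π(d/2)² = π(1.7150e-04 m)² = 9.2401e-08 m²
L = m/(density·A) = 1.57/(9080×9.2401e-08) = 1871 m
R = ρL/A = (1.59×10^-8)(1871)/(9.2401e-08) = 322 Ω
R(120 °C) = 322 × (1 + 0.0036×95) = 432 Ω

432 Ω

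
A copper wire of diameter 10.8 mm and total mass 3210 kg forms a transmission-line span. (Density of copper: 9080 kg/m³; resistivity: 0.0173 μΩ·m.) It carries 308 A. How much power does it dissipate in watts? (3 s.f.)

69100 W

ρ = 0.0173 μΩ·m = 1.73×10^-8 Ω·m
A = π(d/2)² = π(5.4000e-03 m)² = 9.1609e-05 m²
L = m/(density·A) = 3210/(9080×9.1609e-05) = 3859 m
R = ρL/A = (1.73×10^-8)(3859)/(9.1609e-05) = 0.7288 Ω
P = I²R = (308)² × 0.7288 = 69100 W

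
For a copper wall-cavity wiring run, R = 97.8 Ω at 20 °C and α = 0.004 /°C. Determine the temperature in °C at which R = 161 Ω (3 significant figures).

182 °C

R = R₀(1 + α(T − T₀)) ⇒ T = T₀ + (R/R₀ − 1)/α
T = 20 + (161/97.8 − 1)/0.004 = 20 + (0.6462)/0.004 = 182 °C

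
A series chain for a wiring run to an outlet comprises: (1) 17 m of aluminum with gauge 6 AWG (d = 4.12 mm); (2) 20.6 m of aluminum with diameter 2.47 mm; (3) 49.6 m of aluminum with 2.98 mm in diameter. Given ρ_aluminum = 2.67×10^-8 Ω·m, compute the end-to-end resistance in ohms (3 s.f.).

Seg 1: A = π(4.12/2 mm)² = π(2.0600e-03 m)² = 1.333e-05 m²
R_1 = (2.67×10^-8)(17)/(1.333e-05) = 0.03405 Ω
Seg 2: A = π(d/2)² = π(1.2350e-03 m)² = 4.792e-06 m²
R_2 = (2.67×10^-8)(20.6)/(4.792e-06) = 0.1148 Ω
Seg 3: A = π(d/2)² = π(1.4900e-03 m)² = 6.975e-06 m²
R_3 = (2.67×10^-8)(49.6)/(6.975e-06) = 0.1899 Ω
R_total = R_1 + R_2 + R_3 = 0.339 Ω

0.339 Ω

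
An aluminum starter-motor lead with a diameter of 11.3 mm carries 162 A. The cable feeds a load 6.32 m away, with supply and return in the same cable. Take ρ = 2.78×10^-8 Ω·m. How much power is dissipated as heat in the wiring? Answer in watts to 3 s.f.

92.0 W

A = π(d/2)² = π(5.6500e-03 m)² = 1.003e-04 m²
Total conductor length (both ways) L = 2 × 6.32 = 12.64 m
R = ρL/A = (2.78×10^-8)(12.64)/(1.003e-04) = 0.003504 Ω
P = I²R = (162)² × 0.003504 = 92.0 W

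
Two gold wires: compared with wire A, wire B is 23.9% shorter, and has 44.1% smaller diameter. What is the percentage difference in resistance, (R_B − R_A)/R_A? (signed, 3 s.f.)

R ∝ L/d², so R_B/R_A = (1 − 23.9/100) × (1 − 44.1/100)⁻²
= 0.761 × 3.2 = 2.435
(R_B − R_A)/R_A = 2.435 − 1 = 144%

144%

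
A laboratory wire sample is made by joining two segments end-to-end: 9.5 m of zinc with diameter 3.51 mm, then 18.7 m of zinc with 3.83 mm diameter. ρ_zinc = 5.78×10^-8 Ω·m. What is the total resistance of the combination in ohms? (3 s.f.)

0.151 Ω

Segment 1: A = π(d/2)² = π(1.7550e-03 m)² = 9.676e-06 m²
R₁ = ρL/A = (5.78×10^-8)(9.5)/(9.676e-06) = 0.05675 Ω
Segment 2: A = π(d/2)² = π(1.9150e-03 m)² = 1.152e-05 m²
R₂ = (5.78×10^-8)(18.7)/(1.152e-05) = 0.09382 Ω
R = R₁ + R₂ = 0.151 Ω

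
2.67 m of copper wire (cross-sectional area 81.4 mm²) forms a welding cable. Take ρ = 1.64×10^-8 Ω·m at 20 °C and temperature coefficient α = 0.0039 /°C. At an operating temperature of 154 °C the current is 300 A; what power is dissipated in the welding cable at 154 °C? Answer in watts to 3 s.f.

73.7 W

A = 81.4 mm² = 8.140e-05 m²
R₍20₎ = ρL/A = (1.64×10^-8)(2.67)/(8.140e-05) = 5.379×10^-4 Ω
R₍154₎ = R₍20₎(1 + αΔT) = 5.379×10^-4 × (1 + 0.0039×134) = 8.191×10^-4 Ω
P = I²R = (300)² × 8.191×10^-4 = 73.7 W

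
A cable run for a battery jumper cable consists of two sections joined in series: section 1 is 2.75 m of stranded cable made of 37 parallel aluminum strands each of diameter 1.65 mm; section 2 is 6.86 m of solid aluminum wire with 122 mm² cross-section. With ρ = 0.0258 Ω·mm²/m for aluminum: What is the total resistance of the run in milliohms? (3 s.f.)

ρ = 0.0258 Ω·mm²/m = 2.58×10^-8 Ω·m
Section 1: A_strand = π(8.2500e-04)² = 2.138e-06 m²; R₁ = ρL/(N·A_s) = (2.58×10^-8)(2.75)/(37×2.138e-06) = 8.968×10^-4 Ω
Section 2: A = 122 mm² = 1.220e-04 m²
R₂ = (2.58×10^-8)(6.86)/(1.220e-04) = 0.001451 Ω
R = R₁ + R₂ = 2.35 mΩ

2.35 mΩ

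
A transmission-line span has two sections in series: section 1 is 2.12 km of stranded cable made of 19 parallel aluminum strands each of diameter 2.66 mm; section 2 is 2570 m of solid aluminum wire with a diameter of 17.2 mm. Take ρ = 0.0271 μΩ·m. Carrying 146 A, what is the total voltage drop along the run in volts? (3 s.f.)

ρ = 0.0271 μΩ·m = 2.71×10^-8 Ω·m
Section 1: A_strand = π(1.3300e-03)² = 5.557e-06 m²; R₁ = ρL/(N·A_s) = (2.71×10^-8)(2120)/(19×5.557e-06) = 0.5441 Ω
Section 2: A = π(d/2)² = π(8.6000e-03 m)² = 2.324e-04 m²
R₂ = (2.71×10^-8)(2570)/(2.324e-04) = 0.2997 Ω
R = R₁ + R₂ = 0.8439 Ω
V = IR = 146 × 0.8439 = 123 V

123 V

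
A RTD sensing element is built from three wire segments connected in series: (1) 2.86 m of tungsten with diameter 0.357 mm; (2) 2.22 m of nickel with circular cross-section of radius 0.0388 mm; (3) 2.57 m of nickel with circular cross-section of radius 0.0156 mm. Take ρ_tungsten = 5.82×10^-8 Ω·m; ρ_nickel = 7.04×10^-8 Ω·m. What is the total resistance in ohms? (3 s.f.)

Seg 1: A = π(d/2)² = π(1.7850e-04 m)² = 1.001e-07 m²
R_1 = (5.82×10^-8)(2.86)/(1.001e-07) = 1.663 Ω
Seg 2: A = πr² = π(3.8800e-05 m)² = 4.729e-09 m²
R_2 = (7.04×10^-8)(2.22)/(4.729e-09) = 33.05 Ω
Seg 3: A = πr² = π(1.5600e-05 m)² = 7.645e-10 m²
R_3 = (7.04×10^-8)(2.57)/(7.645e-10) = 236.7 Ω
R_total = R_1 + R_2 + R_3 = 271 Ω

271 Ω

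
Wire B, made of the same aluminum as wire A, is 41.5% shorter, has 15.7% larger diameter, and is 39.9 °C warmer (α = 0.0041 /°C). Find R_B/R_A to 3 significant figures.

R ∝ ρL/d² with ρ ∝ (1+αΔT), so R_B/R_A = (1 − 41.5/100) × (1 + 15.7/100)⁻² × (1 + 0.0041×39.9)
= 0.585 × 0.747 × 1.164 = 0.508

0.508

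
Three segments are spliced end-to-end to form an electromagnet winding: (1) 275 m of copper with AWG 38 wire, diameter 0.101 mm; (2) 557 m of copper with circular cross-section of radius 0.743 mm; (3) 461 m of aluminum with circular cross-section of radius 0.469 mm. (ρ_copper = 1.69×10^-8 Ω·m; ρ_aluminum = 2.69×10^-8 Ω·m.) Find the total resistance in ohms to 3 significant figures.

603 Ω

Seg 1: A = π(0.101/2 mm)² = π(5.0500e-05 m)² = 8.012e-09 m²
R_1 = (1.69×10^-8)(275)/(8.012e-09) = 580.1 Ω
Seg 2: A = πr² = π(7.4300e-04 m)² = 1.734e-06 m²
R_2 = (1.69×10^-8)(557)/(1.734e-06) = 5.428 Ω
Seg 3: A = πr² = π(4.6900e-04 m)² = 6.910e-07 m²
R_3 = (2.69×10^-8)(461)/(6.910e-07) = 17.95 Ω
R_total = R_1 + R_2 + R_3 = 603 Ω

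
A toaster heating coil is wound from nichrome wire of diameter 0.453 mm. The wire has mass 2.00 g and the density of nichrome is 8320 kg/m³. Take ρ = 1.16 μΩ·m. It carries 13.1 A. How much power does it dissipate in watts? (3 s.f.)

1840 W

ρ = 1.16 μΩ·m = 1.16×10^-6 Ω·m
A = π(d/2)² = π(2.2650e-04 m)² = 1.6117e-07 m²
L = m/(density·A) = 0.002/(8320×1.6117e-07) = 1.491 m
R = ρL/A = (1.16×10^-6)(1.491)/(1.6117e-07) = 10.73 Ω
P = I²R = (13.1)² × 10.73 = 1840 W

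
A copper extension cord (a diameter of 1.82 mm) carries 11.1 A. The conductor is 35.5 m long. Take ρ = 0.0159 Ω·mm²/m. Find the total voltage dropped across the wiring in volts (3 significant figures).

ρ = 0.0159 Ω·mm²/m = 1.59×10^-8 Ω·m
A = π(d/2)² = π(9.1000e-04 m)² = 2.602e-06 m²
R = ρL/A = (1.59×10^-8)(35.5)/(2.602e-06) = 0.217 Ω
V = IR = 11.1 × 0.217 = 2.41 V

2.41 V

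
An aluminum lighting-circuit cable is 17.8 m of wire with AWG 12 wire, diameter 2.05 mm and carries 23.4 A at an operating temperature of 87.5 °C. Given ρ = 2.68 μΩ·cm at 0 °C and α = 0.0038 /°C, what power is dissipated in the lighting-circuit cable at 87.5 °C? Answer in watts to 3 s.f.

ρ = 2.68 μΩ·cm = 2.68×10^-8 Ω·m
A = π(2.05/2 mm)² = π(1.0250e-03 m)² = 3.301e-06 m²
R₍0₎ = ρL/A = (2.68×10^-8)(17.8)/(3.301e-06) = 0.1445 Ω
R₍87.5₎ = R₍0₎(1 + αΔT) = 0.1445 × (1 + 0.0038×87.5) = 0.1926 Ω
P = I²R = (23.4)² × 0.1926 = 105 W

105 W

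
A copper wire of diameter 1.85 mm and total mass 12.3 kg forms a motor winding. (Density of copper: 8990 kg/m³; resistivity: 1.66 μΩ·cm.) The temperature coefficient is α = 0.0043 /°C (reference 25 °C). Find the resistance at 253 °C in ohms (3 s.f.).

ρ = 1.66 μΩ·cm = 1.66×10^-8 Ω·m
A = π(d/2)² = π(9.2500e-04 m)² = 2.6880e-06 m²
L = m/(density·A) = 12.3/(8990×2.6880e-06) = 509 m
R = ρL/A = (1.66×10^-8)(509)/(2.6880e-06) = 3.143 Ω
R(253 °C) = 3.143 × (1 + 0.0043×228) = 6.23 Ω

6.23 Ω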